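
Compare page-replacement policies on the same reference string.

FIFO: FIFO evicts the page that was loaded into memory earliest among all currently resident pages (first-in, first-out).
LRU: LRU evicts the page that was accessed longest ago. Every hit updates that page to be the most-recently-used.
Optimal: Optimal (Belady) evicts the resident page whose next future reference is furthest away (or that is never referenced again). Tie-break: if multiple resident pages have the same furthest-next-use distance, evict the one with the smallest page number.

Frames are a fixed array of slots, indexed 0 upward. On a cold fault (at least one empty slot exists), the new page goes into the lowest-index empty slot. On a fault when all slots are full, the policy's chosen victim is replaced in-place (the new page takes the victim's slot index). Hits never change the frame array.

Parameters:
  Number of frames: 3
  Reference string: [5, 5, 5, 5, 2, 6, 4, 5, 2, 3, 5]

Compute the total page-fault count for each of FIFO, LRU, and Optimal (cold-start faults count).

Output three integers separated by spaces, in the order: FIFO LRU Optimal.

Answer: 7 7 5

Derivation:
--- FIFO ---
  step 0: ref 5 -> FAULT, frames=[5,-,-] (faults so far: 1)
  step 1: ref 5 -> HIT, frames=[5,-,-] (faults so far: 1)
  step 2: ref 5 -> HIT, frames=[5,-,-] (faults so far: 1)
  step 3: ref 5 -> HIT, frames=[5,-,-] (faults so far: 1)
  step 4: ref 2 -> FAULT, frames=[5,2,-] (faults so far: 2)
  step 5: ref 6 -> FAULT, frames=[5,2,6] (faults so far: 3)
  step 6: ref 4 -> FAULT, evict 5, frames=[4,2,6] (faults so far: 4)
  step 7: ref 5 -> FAULT, evict 2, frames=[4,5,6] (faults so far: 5)
  step 8: ref 2 -> FAULT, evict 6, frames=[4,5,2] (faults so far: 6)
  step 9: ref 3 -> FAULT, evict 4, frames=[3,5,2] (faults so far: 7)
  step 10: ref 5 -> HIT, frames=[3,5,2] (faults so far: 7)
  FIFO total faults: 7
--- LRU ---
  step 0: ref 5 -> FAULT, frames=[5,-,-] (faults so far: 1)
  step 1: ref 5 -> HIT, frames=[5,-,-] (faults so far: 1)
  step 2: ref 5 -> HIT, frames=[5,-,-] (faults so far: 1)
  step 3: ref 5 -> HIT, frames=[5,-,-] (faults so far: 1)
  step 4: ref 2 -> FAULT, frames=[5,2,-] (faults so far: 2)
  step 5: ref 6 -> FAULT, frames=[5,2,6] (faults so far: 3)
  step 6: ref 4 -> FAULT, evict 5, frames=[4,2,6] (faults so far: 4)
  step 7: ref 5 -> FAULT, evict 2, frames=[4,5,6] (faults so far: 5)
  step 8: ref 2 -> FAULT, evict 6, frames=[4,5,2] (faults so far: 6)
  step 9: ref 3 -> FAULT, evict 4, frames=[3,5,2] (faults so far: 7)
  step 10: ref 5 -> HIT, frames=[3,5,2] (faults so far: 7)
  LRU total faults: 7
--- Optimal ---
  step 0: ref 5 -> FAULT, frames=[5,-,-] (faults so far: 1)
  step 1: ref 5 -> HIT, frames=[5,-,-] (faults so far: 1)
  step 2: ref 5 -> HIT, frames=[5,-,-] (faults so far: 1)
  step 3: ref 5 -> HIT, frames=[5,-,-] (faults so far: 1)
  step 4: ref 2 -> FAULT, frames=[5,2,-] (faults so far: 2)
  step 5: ref 6 -> FAULT, frames=[5,2,6] (faults so far: 3)
  step 6: ref 4 -> FAULT, evict 6, frames=[5,2,4] (faults so far: 4)
  step 7: ref 5 -> HIT, frames=[5,2,4] (faults so far: 4)
  step 8: ref 2 -> HIT, frames=[5,2,4] (faults so far: 4)
  step 9: ref 3 -> FAULT, evict 2, frames=[5,3,4] (faults so far: 5)
  step 10: ref 5 -> HIT, frames=[5,3,4] (faults so far: 5)
  Optimal total faults: 5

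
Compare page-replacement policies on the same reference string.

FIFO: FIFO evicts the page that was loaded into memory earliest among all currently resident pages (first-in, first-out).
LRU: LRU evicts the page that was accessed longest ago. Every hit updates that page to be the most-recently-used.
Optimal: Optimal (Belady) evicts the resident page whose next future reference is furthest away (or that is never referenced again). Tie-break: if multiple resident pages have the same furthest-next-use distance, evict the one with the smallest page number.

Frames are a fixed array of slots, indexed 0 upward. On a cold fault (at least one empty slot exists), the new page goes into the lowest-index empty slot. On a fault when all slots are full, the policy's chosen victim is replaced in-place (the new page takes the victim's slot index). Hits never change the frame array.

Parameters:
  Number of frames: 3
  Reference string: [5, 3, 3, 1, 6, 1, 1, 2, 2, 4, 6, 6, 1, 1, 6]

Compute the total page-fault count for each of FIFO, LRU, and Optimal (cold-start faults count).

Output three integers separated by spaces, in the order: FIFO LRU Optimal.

Answer: 8 8 6

Derivation:
--- FIFO ---
  step 0: ref 5 -> FAULT, frames=[5,-,-] (faults so far: 1)
  step 1: ref 3 -> FAULT, frames=[5,3,-] (faults so far: 2)
  step 2: ref 3 -> HIT, frames=[5,3,-] (faults so far: 2)
  step 3: ref 1 -> FAULT, frames=[5,3,1] (faults so far: 3)
  step 4: ref 6 -> FAULT, evict 5, frames=[6,3,1] (faults so far: 4)
  step 5: ref 1 -> HIT, frames=[6,3,1] (faults so far: 4)
  step 6: ref 1 -> HIT, frames=[6,3,1] (faults so far: 4)
  step 7: ref 2 -> FAULT, evict 3, frames=[6,2,1] (faults so far: 5)
  step 8: ref 2 -> HIT, frames=[6,2,1] (faults so far: 5)
  step 9: ref 4 -> FAULT, evict 1, frames=[6,2,4] (faults so far: 6)
  step 10: ref 6 -> HIT, frames=[6,2,4] (faults so far: 6)
  step 11: ref 6 -> HIT, frames=[6,2,4] (faults so far: 6)
  step 12: ref 1 -> FAULT, evict 6, frames=[1,2,4] (faults so far: 7)
  step 13: ref 1 -> HIT, frames=[1,2,4] (faults so far: 7)
  step 14: ref 6 -> FAULT, evict 2, frames=[1,6,4] (faults so far: 8)
  FIFO total faults: 8
--- LRU ---
  step 0: ref 5 -> FAULT, frames=[5,-,-] (faults so far: 1)
  step 1: ref 3 -> FAULT, frames=[5,3,-] (faults so far: 2)
  step 2: ref 3 -> HIT, frames=[5,3,-] (faults so far: 2)
  step 3: ref 1 -> FAULT, frames=[5,3,1] (faults so far: 3)
  step 4: ref 6 -> FAULT, evict 5, frames=[6,3,1] (faults so far: 4)
  step 5: ref 1 -> HIT, frames=[6,3,1] (faults so far: 4)
  step 6: ref 1 -> HIT, frames=[6,3,1] (faults so far: 4)
  step 7: ref 2 -> FAULT, evict 3, frames=[6,2,1] (faults so far: 5)
  step 8: ref 2 -> HIT, frames=[6,2,1] (faults so far: 5)
  step 9: ref 4 -> FAULT, evict 6, frames=[4,2,1] (faults so far: 6)
  step 10: ref 6 -> FAULT, evict 1, frames=[4,2,6] (faults so far: 7)
  step 11: ref 6 -> HIT, frames=[4,2,6] (faults so far: 7)
  step 12: ref 1 -> FAULT, evict 2, frames=[4,1,6] (faults so far: 8)
  step 13: ref 1 -> HIT, frames=[4,1,6] (faults so far: 8)
  step 14: ref 6 -> HIT, frames=[4,1,6] (faults so far: 8)
  LRU total faults: 8
--- Optimal ---
  step 0: ref 5 -> FAULT, frames=[5,-,-] (faults so far: 1)
  step 1: ref 3 -> FAULT, frames=[5,3,-] (faults so far: 2)
  step 2: ref 3 -> HIT, frames=[5,3,-] (faults so far: 2)
  step 3: ref 1 -> FAULT, frames=[5,3,1] (faults so far: 3)
  step 4: ref 6 -> FAULT, evict 3, frames=[5,6,1] (faults so far: 4)
  step 5: ref 1 -> HIT, frames=[5,6,1] (faults so far: 4)
  step 6: ref 1 -> HIT, frames=[5,6,1] (faults so far: 4)
  step 7: ref 2 -> FAULT, evict 5, frames=[2,6,1] (faults so far: 5)
  step 8: ref 2 -> HIT, frames=[2,6,1] (faults so far: 5)
  step 9: ref 4 -> FAULT, evict 2, frames=[4,6,1] (faults so far: 6)
  step 10: ref 6 -> HIT, frames=[4,6,1] (faults so far: 6)
  step 11: ref 6 -> HIT, frames=[4,6,1] (faults so far: 6)
  step 12: ref 1 -> HIT, frames=[4,6,1] (faults so far: 6)
  step 13: ref 1 -> HIT, frames=[4,6,1] (faults so far: 6)
  step 14: ref 6 -> HIT, frames=[4,6,1] (faults so far: 6)
  Optimal total faults: 6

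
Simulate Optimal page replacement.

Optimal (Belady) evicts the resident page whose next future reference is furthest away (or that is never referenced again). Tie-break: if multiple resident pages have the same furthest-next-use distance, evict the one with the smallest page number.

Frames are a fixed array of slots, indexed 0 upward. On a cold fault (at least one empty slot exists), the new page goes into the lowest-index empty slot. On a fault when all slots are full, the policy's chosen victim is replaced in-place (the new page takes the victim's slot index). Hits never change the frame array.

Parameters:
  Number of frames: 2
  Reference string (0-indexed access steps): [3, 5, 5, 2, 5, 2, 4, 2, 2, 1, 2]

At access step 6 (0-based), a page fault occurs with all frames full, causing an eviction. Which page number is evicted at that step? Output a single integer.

Answer: 5

Derivation:
Step 0: ref 3 -> FAULT, frames=[3,-]
Step 1: ref 5 -> FAULT, frames=[3,5]
Step 2: ref 5 -> HIT, frames=[3,5]
Step 3: ref 2 -> FAULT, evict 3, frames=[2,5]
Step 4: ref 5 -> HIT, frames=[2,5]
Step 5: ref 2 -> HIT, frames=[2,5]
Step 6: ref 4 -> FAULT, evict 5, frames=[2,4]
At step 6: evicted page 5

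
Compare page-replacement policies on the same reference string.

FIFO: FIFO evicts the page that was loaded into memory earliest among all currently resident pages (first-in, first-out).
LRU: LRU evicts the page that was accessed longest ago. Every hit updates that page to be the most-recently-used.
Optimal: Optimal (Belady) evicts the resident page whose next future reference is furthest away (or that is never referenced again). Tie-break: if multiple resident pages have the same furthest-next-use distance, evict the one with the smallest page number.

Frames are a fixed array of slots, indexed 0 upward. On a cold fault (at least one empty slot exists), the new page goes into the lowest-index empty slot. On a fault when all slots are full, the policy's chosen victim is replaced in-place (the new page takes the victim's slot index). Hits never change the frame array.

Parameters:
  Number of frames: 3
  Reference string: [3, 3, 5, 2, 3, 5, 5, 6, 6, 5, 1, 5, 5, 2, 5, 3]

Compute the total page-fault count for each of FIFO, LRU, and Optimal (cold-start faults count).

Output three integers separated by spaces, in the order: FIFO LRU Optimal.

Answer: 8 7 6

Derivation:
--- FIFO ---
  step 0: ref 3 -> FAULT, frames=[3,-,-] (faults so far: 1)
  step 1: ref 3 -> HIT, frames=[3,-,-] (faults so far: 1)
  step 2: ref 5 -> FAULT, frames=[3,5,-] (faults so far: 2)
  step 3: ref 2 -> FAULT, frames=[3,5,2] (faults so far: 3)
  step 4: ref 3 -> HIT, frames=[3,5,2] (faults so far: 3)
  step 5: ref 5 -> HIT, frames=[3,5,2] (faults so far: 3)
  step 6: ref 5 -> HIT, frames=[3,5,2] (faults so far: 3)
  step 7: ref 6 -> FAULT, evict 3, frames=[6,5,2] (faults so far: 4)
  step 8: ref 6 -> HIT, frames=[6,5,2] (faults so far: 4)
  step 9: ref 5 -> HIT, frames=[6,5,2] (faults so far: 4)
  step 10: ref 1 -> FAULT, evict 5, frames=[6,1,2] (faults so far: 5)
  step 11: ref 5 -> FAULT, evict 2, frames=[6,1,5] (faults so far: 6)
  step 12: ref 5 -> HIT, frames=[6,1,5] (faults so far: 6)
  step 13: ref 2 -> FAULT, evict 6, frames=[2,1,5] (faults so far: 7)
  step 14: ref 5 -> HIT, frames=[2,1,5] (faults so far: 7)
  step 15: ref 3 -> FAULT, evict 1, frames=[2,3,5] (faults so far: 8)
  FIFO total faults: 8
--- LRU ---
  step 0: ref 3 -> FAULT, frames=[3,-,-] (faults so far: 1)
  step 1: ref 3 -> HIT, frames=[3,-,-] (faults so far: 1)
  step 2: ref 5 -> FAULT, frames=[3,5,-] (faults so far: 2)
  step 3: ref 2 -> FAULT, frames=[3,5,2] (faults so far: 3)
  step 4: ref 3 -> HIT, frames=[3,5,2] (faults so far: 3)
  step 5: ref 5 -> HIT, frames=[3,5,2] (faults so far: 3)
  step 6: ref 5 -> HIT, frames=[3,5,2] (faults so far: 3)
  step 7: ref 6 -> FAULT, evict 2, frames=[3,5,6] (faults so far: 4)
  step 8: ref 6 -> HIT, frames=[3,5,6] (faults so far: 4)
  step 9: ref 5 -> HIT, frames=[3,5,6] (faults so far: 4)
  step 10: ref 1 -> FAULT, evict 3, frames=[1,5,6] (faults so far: 5)
  step 11: ref 5 -> HIT, frames=[1,5,6] (faults so far: 5)
  step 12: ref 5 -> HIT, frames=[1,5,6] (faults so far: 5)
  step 13: ref 2 -> FAULT, evict 6, frames=[1,5,2] (faults so far: 6)
  step 14: ref 5 -> HIT, frames=[1,5,2] (faults so far: 6)
  step 15: ref 3 -> FAULT, evict 1, frames=[3,5,2] (faults so far: 7)
  LRU total faults: 7
--- Optimal ---
  step 0: ref 3 -> FAULT, frames=[3,-,-] (faults so far: 1)
  step 1: ref 3 -> HIT, frames=[3,-,-] (faults so far: 1)
  step 2: ref 5 -> FAULT, frames=[3,5,-] (faults so far: 2)
  step 3: ref 2 -> FAULT, frames=[3,5,2] (faults so far: 3)
  step 4: ref 3 -> HIT, frames=[3,5,2] (faults so far: 3)
  step 5: ref 5 -> HIT, frames=[3,5,2] (faults so far: 3)
  step 6: ref 5 -> HIT, frames=[3,5,2] (faults so far: 3)
  step 7: ref 6 -> FAULT, evict 3, frames=[6,5,2] (faults so far: 4)
  step 8: ref 6 -> HIT, frames=[6,5,2] (faults so far: 4)
  step 9: ref 5 -> HIT, frames=[6,5,2] (faults so far: 4)
  step 10: ref 1 -> FAULT, evict 6, frames=[1,5,2] (faults so far: 5)
  step 11: ref 5 -> HIT, frames=[1,5,2] (faults so far: 5)
  step 12: ref 5 -> HIT, frames=[1,5,2] (faults so far: 5)
  step 13: ref 2 -> HIT, frames=[1,5,2] (faults so far: 5)
  step 14: ref 5 -> HIT, frames=[1,5,2] (faults so far: 5)
  step 15: ref 3 -> FAULT, evict 1, frames=[3,5,2] (faults so far: 6)
  Optimal total faults: 6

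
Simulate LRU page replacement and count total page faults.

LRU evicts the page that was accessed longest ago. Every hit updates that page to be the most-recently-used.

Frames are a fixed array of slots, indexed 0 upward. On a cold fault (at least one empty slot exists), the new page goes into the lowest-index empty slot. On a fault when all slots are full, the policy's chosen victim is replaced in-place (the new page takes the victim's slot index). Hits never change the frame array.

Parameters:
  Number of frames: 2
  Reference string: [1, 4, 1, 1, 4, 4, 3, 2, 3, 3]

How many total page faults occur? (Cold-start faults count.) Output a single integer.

Answer: 4

Derivation:
Step 0: ref 1 → FAULT, frames=[1,-]
Step 1: ref 4 → FAULT, frames=[1,4]
Step 2: ref 1 → HIT, frames=[1,4]
Step 3: ref 1 → HIT, frames=[1,4]
Step 4: ref 4 → HIT, frames=[1,4]
Step 5: ref 4 → HIT, frames=[1,4]
Step 6: ref 3 → FAULT (evict 1), frames=[3,4]
Step 7: ref 2 → FAULT (evict 4), frames=[3,2]
Step 8: ref 3 → HIT, frames=[3,2]
Step 9: ref 3 → HIT, frames=[3,2]
Total faults: 4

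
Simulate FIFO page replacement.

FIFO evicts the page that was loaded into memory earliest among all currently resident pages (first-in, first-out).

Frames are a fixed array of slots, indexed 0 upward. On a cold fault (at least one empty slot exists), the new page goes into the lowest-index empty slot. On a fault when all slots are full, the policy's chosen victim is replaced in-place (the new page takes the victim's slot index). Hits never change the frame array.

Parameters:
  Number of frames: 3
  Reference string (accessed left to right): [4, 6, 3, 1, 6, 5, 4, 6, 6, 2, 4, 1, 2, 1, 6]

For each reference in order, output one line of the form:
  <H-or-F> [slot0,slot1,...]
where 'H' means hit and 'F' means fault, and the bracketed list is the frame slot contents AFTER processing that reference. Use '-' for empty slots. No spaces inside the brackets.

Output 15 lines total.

F [4,-,-]
F [4,6,-]
F [4,6,3]
F [1,6,3]
H [1,6,3]
F [1,5,3]
F [1,5,4]
F [6,5,4]
H [6,5,4]
F [6,2,4]
H [6,2,4]
F [6,2,1]
H [6,2,1]
H [6,2,1]
H [6,2,1]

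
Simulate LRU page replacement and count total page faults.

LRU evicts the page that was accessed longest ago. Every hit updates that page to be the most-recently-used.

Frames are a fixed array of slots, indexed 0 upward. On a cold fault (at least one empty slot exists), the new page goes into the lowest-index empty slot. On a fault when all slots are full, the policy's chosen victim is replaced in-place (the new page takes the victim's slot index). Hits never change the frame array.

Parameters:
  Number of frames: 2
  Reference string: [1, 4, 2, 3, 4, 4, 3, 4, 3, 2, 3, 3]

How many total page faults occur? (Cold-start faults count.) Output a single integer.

Answer: 6

Derivation:
Step 0: ref 1 → FAULT, frames=[1,-]
Step 1: ref 4 → FAULT, frames=[1,4]
Step 2: ref 2 → FAULT (evict 1), frames=[2,4]
Step 3: ref 3 → FAULT (evict 4), frames=[2,3]
Step 4: ref 4 → FAULT (evict 2), frames=[4,3]
Step 5: ref 4 → HIT, frames=[4,3]
Step 6: ref 3 → HIT, frames=[4,3]
Step 7: ref 4 → HIT, frames=[4,3]
Step 8: ref 3 → HIT, frames=[4,3]
Step 9: ref 2 → FAULT (evict 4), frames=[2,3]
Step 10: ref 3 → HIT, frames=[2,3]
Step 11: ref 3 → HIT, frames=[2,3]
Total faults: 6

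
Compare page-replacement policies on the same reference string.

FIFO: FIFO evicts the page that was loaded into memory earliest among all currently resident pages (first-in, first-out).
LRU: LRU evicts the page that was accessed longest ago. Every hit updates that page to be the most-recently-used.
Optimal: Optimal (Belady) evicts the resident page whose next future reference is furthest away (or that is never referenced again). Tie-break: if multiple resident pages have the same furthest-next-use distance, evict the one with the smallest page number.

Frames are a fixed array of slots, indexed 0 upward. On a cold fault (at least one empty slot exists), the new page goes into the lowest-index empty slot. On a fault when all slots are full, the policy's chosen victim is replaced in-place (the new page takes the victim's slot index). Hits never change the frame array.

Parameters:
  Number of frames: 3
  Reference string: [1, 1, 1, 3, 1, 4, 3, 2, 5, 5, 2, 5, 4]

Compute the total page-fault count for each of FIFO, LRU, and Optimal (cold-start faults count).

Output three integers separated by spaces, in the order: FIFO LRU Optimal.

Answer: 5 6 5

Derivation:
--- FIFO ---
  step 0: ref 1 -> FAULT, frames=[1,-,-] (faults so far: 1)
  step 1: ref 1 -> HIT, frames=[1,-,-] (faults so far: 1)
  step 2: ref 1 -> HIT, frames=[1,-,-] (faults so far: 1)
  step 3: ref 3 -> FAULT, frames=[1,3,-] (faults so far: 2)
  step 4: ref 1 -> HIT, frames=[1,3,-] (faults so far: 2)
  step 5: ref 4 -> FAULT, frames=[1,3,4] (faults so far: 3)
  step 6: ref 3 -> HIT, frames=[1,3,4] (faults so far: 3)
  step 7: ref 2 -> FAULT, evict 1, frames=[2,3,4] (faults so far: 4)
  step 8: ref 5 -> FAULT, evict 3, frames=[2,5,4] (faults so far: 5)
  step 9: ref 5 -> HIT, frames=[2,5,4] (faults so far: 5)
  step 10: ref 2 -> HIT, frames=[2,5,4] (faults so far: 5)
  step 11: ref 5 -> HIT, frames=[2,5,4] (faults so far: 5)
  step 12: ref 4 -> HIT, frames=[2,5,4] (faults so far: 5)
  FIFO total faults: 5
--- LRU ---
  step 0: ref 1 -> FAULT, frames=[1,-,-] (faults so far: 1)
  step 1: ref 1 -> HIT, frames=[1,-,-] (faults so far: 1)
  step 2: ref 1 -> HIT, frames=[1,-,-] (faults so far: 1)
  step 3: ref 3 -> FAULT, frames=[1,3,-] (faults so far: 2)
  step 4: ref 1 -> HIT, frames=[1,3,-] (faults so far: 2)
  step 5: ref 4 -> FAULT, frames=[1,3,4] (faults so far: 3)
  step 6: ref 3 -> HIT, frames=[1,3,4] (faults so far: 3)
  step 7: ref 2 -> FAULT, evict 1, frames=[2,3,4] (faults so far: 4)
  step 8: ref 5 -> FAULT, evict 4, frames=[2,3,5] (faults so far: 5)
  step 9: ref 5 -> HIT, frames=[2,3,5] (faults so far: 5)
  step 10: ref 2 -> HIT, frames=[2,3,5] (faults so far: 5)
  step 11: ref 5 -> HIT, frames=[2,3,5] (faults so far: 5)
  step 12: ref 4 -> FAULT, evict 3, frames=[2,4,5] (faults so far: 6)
  LRU total faults: 6
--- Optimal ---
  step 0: ref 1 -> FAULT, frames=[1,-,-] (faults so far: 1)
  step 1: ref 1 -> HIT, frames=[1,-,-] (faults so far: 1)
  step 2: ref 1 -> HIT, frames=[1,-,-] (faults so far: 1)
  step 3: ref 3 -> FAULT, frames=[1,3,-] (faults so far: 2)
  step 4: ref 1 -> HIT, frames=[1,3,-] (faults so far: 2)
  step 5: ref 4 -> FAULT, frames=[1,3,4] (faults so far: 3)
  step 6: ref 3 -> HIT, frames=[1,3,4] (faults so far: 3)
  step 7: ref 2 -> FAULT, evict 1, frames=[2,3,4] (faults so far: 4)
  step 8: ref 5 -> FAULT, evict 3, frames=[2,5,4] (faults so far: 5)
  step 9: ref 5 -> HIT, frames=[2,5,4] (faults so far: 5)
  step 10: ref 2 -> HIT, frames=[2,5,4] (faults so far: 5)
  step 11: ref 5 -> HIT, frames=[2,5,4] (faults so far: 5)
  step 12: ref 4 -> HIT, frames=[2,5,4] (faults so far: 5)
  Optimal total faults: 5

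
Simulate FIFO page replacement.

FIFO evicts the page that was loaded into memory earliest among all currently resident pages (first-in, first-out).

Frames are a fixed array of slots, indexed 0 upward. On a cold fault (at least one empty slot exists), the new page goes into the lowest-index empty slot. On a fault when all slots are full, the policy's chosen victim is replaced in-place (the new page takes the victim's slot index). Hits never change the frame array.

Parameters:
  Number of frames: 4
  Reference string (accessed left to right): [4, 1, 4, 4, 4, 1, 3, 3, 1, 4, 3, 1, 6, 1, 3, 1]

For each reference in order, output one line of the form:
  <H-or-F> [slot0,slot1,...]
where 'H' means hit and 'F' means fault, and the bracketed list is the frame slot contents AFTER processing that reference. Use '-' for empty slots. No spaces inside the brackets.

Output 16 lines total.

F [4,-,-,-]
F [4,1,-,-]
H [4,1,-,-]
H [4,1,-,-]
H [4,1,-,-]
H [4,1,-,-]
F [4,1,3,-]
H [4,1,3,-]
H [4,1,3,-]
H [4,1,3,-]
H [4,1,3,-]
H [4,1,3,-]
F [4,1,3,6]
H [4,1,3,6]
H [4,1,3,6]
H [4,1,3,6]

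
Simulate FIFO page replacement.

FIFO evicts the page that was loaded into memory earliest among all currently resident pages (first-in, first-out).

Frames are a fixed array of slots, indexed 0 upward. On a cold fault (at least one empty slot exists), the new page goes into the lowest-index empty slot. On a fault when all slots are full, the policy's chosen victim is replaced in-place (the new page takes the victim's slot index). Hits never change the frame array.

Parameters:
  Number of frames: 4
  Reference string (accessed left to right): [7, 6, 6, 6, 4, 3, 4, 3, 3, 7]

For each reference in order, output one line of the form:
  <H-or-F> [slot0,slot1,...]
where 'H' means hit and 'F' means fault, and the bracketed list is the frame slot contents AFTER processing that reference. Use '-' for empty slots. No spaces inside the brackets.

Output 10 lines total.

F [7,-,-,-]
F [7,6,-,-]
H [7,6,-,-]
H [7,6,-,-]
F [7,6,4,-]
F [7,6,4,3]
H [7,6,4,3]
H [7,6,4,3]
H [7,6,4,3]
H [7,6,4,3]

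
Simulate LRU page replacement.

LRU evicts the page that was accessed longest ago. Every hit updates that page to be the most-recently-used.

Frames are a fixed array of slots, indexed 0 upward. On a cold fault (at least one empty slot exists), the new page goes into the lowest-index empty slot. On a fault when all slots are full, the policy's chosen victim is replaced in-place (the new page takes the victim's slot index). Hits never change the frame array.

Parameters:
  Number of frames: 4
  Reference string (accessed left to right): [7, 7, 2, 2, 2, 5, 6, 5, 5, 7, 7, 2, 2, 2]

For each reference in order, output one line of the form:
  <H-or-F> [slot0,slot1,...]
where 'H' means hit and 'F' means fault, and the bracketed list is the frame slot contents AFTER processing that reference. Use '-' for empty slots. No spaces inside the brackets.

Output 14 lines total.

F [7,-,-,-]
H [7,-,-,-]
F [7,2,-,-]
H [7,2,-,-]
H [7,2,-,-]
F [7,2,5,-]
F [7,2,5,6]
H [7,2,5,6]
H [7,2,5,6]
H [7,2,5,6]
H [7,2,5,6]
H [7,2,5,6]
H [7,2,5,6]
H [7,2,5,6]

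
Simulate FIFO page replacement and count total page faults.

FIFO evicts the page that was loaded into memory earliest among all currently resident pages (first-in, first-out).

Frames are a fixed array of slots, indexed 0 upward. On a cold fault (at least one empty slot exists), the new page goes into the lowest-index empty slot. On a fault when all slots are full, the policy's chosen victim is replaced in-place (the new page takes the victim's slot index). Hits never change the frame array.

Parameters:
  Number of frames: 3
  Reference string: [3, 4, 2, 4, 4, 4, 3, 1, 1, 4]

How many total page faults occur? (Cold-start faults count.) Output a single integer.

Answer: 4

Derivation:
Step 0: ref 3 → FAULT, frames=[3,-,-]
Step 1: ref 4 → FAULT, frames=[3,4,-]
Step 2: ref 2 → FAULT, frames=[3,4,2]
Step 3: ref 4 → HIT, frames=[3,4,2]
Step 4: ref 4 → HIT, frames=[3,4,2]
Step 5: ref 4 → HIT, frames=[3,4,2]
Step 6: ref 3 → HIT, frames=[3,4,2]
Step 7: ref 1 → FAULT (evict 3), frames=[1,4,2]
Step 8: ref 1 → HIT, frames=[1,4,2]
Step 9: ref 4 → HIT, frames=[1,4,2]
Total faults: 4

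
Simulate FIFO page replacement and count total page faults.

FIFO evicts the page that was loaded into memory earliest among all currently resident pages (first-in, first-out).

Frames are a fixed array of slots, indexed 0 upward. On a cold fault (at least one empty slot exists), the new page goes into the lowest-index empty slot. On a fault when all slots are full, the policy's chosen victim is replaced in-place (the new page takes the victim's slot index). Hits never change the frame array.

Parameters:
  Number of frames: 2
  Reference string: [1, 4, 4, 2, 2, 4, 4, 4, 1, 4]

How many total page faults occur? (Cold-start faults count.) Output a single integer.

Step 0: ref 1 → FAULT, frames=[1,-]
Step 1: ref 4 → FAULT, frames=[1,4]
Step 2: ref 4 → HIT, frames=[1,4]
Step 3: ref 2 → FAULT (evict 1), frames=[2,4]
Step 4: ref 2 → HIT, frames=[2,4]
Step 5: ref 4 → HIT, frames=[2,4]
Step 6: ref 4 → HIT, frames=[2,4]
Step 7: ref 4 → HIT, frames=[2,4]
Step 8: ref 1 → FAULT (evict 4), frames=[2,1]
Step 9: ref 4 → FAULT (evict 2), frames=[4,1]
Total faults: 5

Answer: 5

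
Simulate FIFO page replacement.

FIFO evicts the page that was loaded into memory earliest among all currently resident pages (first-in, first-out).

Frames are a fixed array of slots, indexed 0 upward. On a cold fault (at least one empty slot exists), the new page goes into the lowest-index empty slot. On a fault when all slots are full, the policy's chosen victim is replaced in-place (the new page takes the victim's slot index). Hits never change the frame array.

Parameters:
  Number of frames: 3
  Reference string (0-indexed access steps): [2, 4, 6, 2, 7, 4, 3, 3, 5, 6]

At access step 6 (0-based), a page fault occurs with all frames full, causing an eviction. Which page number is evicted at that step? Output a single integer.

Step 0: ref 2 -> FAULT, frames=[2,-,-]
Step 1: ref 4 -> FAULT, frames=[2,4,-]
Step 2: ref 6 -> FAULT, frames=[2,4,6]
Step 3: ref 2 -> HIT, frames=[2,4,6]
Step 4: ref 7 -> FAULT, evict 2, frames=[7,4,6]
Step 5: ref 4 -> HIT, frames=[7,4,6]
Step 6: ref 3 -> FAULT, evict 4, frames=[7,3,6]
At step 6: evicted page 4

Answer: 4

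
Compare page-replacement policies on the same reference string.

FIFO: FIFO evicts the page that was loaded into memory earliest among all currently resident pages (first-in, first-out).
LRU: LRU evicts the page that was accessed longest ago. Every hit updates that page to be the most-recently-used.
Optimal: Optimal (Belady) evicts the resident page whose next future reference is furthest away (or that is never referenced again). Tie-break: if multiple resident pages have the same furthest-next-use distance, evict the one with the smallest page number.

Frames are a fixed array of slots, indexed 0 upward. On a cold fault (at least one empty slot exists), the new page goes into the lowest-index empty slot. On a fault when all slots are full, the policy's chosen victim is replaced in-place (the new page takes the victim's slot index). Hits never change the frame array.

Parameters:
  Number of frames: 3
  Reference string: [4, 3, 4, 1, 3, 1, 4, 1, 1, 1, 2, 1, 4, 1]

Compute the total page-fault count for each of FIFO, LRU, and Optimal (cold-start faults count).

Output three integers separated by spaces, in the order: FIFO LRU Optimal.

--- FIFO ---
  step 0: ref 4 -> FAULT, frames=[4,-,-] (faults so far: 1)
  step 1: ref 3 -> FAULT, frames=[4,3,-] (faults so far: 2)
  step 2: ref 4 -> HIT, frames=[4,3,-] (faults so far: 2)
  step 3: ref 1 -> FAULT, frames=[4,3,1] (faults so far: 3)
  step 4: ref 3 -> HIT, frames=[4,3,1] (faults so far: 3)
  step 5: ref 1 -> HIT, frames=[4,3,1] (faults so far: 3)
  step 6: ref 4 -> HIT, frames=[4,3,1] (faults so far: 3)
  step 7: ref 1 -> HIT, frames=[4,3,1] (faults so far: 3)
  step 8: ref 1 -> HIT, frames=[4,3,1] (faults so far: 3)
  step 9: ref 1 -> HIT, frames=[4,3,1] (faults so far: 3)
  step 10: ref 2 -> FAULT, evict 4, frames=[2,3,1] (faults so far: 4)
  step 11: ref 1 -> HIT, frames=[2,3,1] (faults so far: 4)
  step 12: ref 4 -> FAULT, evict 3, frames=[2,4,1] (faults so far: 5)
  step 13: ref 1 -> HIT, frames=[2,4,1] (faults so far: 5)
  FIFO total faults: 5
--- LRU ---
  step 0: ref 4 -> FAULT, frames=[4,-,-] (faults so far: 1)
  step 1: ref 3 -> FAULT, frames=[4,3,-] (faults so far: 2)
  step 2: ref 4 -> HIT, frames=[4,3,-] (faults so far: 2)
  step 3: ref 1 -> FAULT, frames=[4,3,1] (faults so far: 3)
  step 4: ref 3 -> HIT, frames=[4,3,1] (faults so far: 3)
  step 5: ref 1 -> HIT, frames=[4,3,1] (faults so far: 3)
  step 6: ref 4 -> HIT, frames=[4,3,1] (faults so far: 3)
  step 7: ref 1 -> HIT, frames=[4,3,1] (faults so far: 3)
  step 8: ref 1 -> HIT, frames=[4,3,1] (faults so far: 3)
  step 9: ref 1 -> HIT, frames=[4,3,1] (faults so far: 3)
  step 10: ref 2 -> FAULT, evict 3, frames=[4,2,1] (faults so far: 4)
  step 11: ref 1 -> HIT, frames=[4,2,1] (faults so far: 4)
  step 12: ref 4 -> HIT, frames=[4,2,1] (faults so far: 4)
  step 13: ref 1 -> HIT, frames=[4,2,1] (faults so far: 4)
  LRU total faults: 4
--- Optimal ---
  step 0: ref 4 -> FAULT, frames=[4,-,-] (faults so far: 1)
  step 1: ref 3 -> FAULT, frames=[4,3,-] (faults so far: 2)
  step 2: ref 4 -> HIT, frames=[4,3,-] (faults so far: 2)
  step 3: ref 1 -> FAULT, frames=[4,3,1] (faults so far: 3)
  step 4: ref 3 -> HIT, frames=[4,3,1] (faults so far: 3)
  step 5: ref 1 -> HIT, frames=[4,3,1] (faults so far: 3)
  step 6: ref 4 -> HIT, frames=[4,3,1] (faults so far: 3)
  step 7: ref 1 -> HIT, frames=[4,3,1] (faults so far: 3)
  step 8: ref 1 -> HIT, frames=[4,3,1] (faults so far: 3)
  step 9: ref 1 -> HIT, frames=[4,3,1] (faults so far: 3)
  step 10: ref 2 -> FAULT, evict 3, frames=[4,2,1] (faults so far: 4)
  step 11: ref 1 -> HIT, frames=[4,2,1] (faults so far: 4)
  step 12: ref 4 -> HIT, frames=[4,2,1] (faults so far: 4)
  step 13: ref 1 -> HIT, frames=[4,2,1] (faults so far: 4)
  Optimal total faults: 4

Answer: 5 4 4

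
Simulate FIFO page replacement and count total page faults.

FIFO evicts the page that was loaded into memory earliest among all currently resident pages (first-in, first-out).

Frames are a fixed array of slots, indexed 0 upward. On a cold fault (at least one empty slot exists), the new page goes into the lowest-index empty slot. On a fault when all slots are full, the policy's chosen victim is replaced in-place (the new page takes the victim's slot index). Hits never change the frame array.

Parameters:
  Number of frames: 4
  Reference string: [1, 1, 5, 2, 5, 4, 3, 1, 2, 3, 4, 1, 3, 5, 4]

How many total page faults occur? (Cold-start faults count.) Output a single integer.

Step 0: ref 1 → FAULT, frames=[1,-,-,-]
Step 1: ref 1 → HIT, frames=[1,-,-,-]
Step 2: ref 5 → FAULT, frames=[1,5,-,-]
Step 3: ref 2 → FAULT, frames=[1,5,2,-]
Step 4: ref 5 → HIT, frames=[1,5,2,-]
Step 5: ref 4 → FAULT, frames=[1,5,2,4]
Step 6: ref 3 → FAULT (evict 1), frames=[3,5,2,4]
Step 7: ref 1 → FAULT (evict 5), frames=[3,1,2,4]
Step 8: ref 2 → HIT, frames=[3,1,2,4]
Step 9: ref 3 → HIT, frames=[3,1,2,4]
Step 10: ref 4 → HIT, frames=[3,1,2,4]
Step 11: ref 1 → HIT, frames=[3,1,2,4]
Step 12: ref 3 → HIT, frames=[3,1,2,4]
Step 13: ref 5 → FAULT (evict 2), frames=[3,1,5,4]
Step 14: ref 4 → HIT, frames=[3,1,5,4]
Total faults: 7

Answer: 7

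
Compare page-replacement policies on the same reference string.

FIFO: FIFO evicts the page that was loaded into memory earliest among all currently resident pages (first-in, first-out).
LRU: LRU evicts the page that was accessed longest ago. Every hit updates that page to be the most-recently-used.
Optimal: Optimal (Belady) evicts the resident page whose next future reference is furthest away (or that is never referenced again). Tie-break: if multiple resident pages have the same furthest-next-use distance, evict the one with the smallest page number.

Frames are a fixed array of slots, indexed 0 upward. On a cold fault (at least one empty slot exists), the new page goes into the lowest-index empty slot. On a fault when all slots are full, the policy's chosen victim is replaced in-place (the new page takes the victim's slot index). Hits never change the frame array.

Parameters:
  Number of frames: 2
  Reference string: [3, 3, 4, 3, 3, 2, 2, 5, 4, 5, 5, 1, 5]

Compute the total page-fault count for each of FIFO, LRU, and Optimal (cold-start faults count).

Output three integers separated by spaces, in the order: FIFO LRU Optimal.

Answer: 7 6 5

Derivation:
--- FIFO ---
  step 0: ref 3 -> FAULT, frames=[3,-] (faults so far: 1)
  step 1: ref 3 -> HIT, frames=[3,-] (faults so far: 1)
  step 2: ref 4 -> FAULT, frames=[3,4] (faults so far: 2)
  step 3: ref 3 -> HIT, frames=[3,4] (faults so far: 2)
  step 4: ref 3 -> HIT, frames=[3,4] (faults so far: 2)
  step 5: ref 2 -> FAULT, evict 3, frames=[2,4] (faults so far: 3)
  step 6: ref 2 -> HIT, frames=[2,4] (faults so far: 3)
  step 7: ref 5 -> FAULT, evict 4, frames=[2,5] (faults so far: 4)
  step 8: ref 4 -> FAULT, evict 2, frames=[4,5] (faults so far: 5)
  step 9: ref 5 -> HIT, frames=[4,5] (faults so far: 5)
  step 10: ref 5 -> HIT, frames=[4,5] (faults so far: 5)
  step 11: ref 1 -> FAULT, evict 5, frames=[4,1] (faults so far: 6)
  step 12: ref 5 -> FAULT, evict 4, frames=[5,1] (faults so far: 7)
  FIFO total faults: 7
--- LRU ---
  step 0: ref 3 -> FAULT, frames=[3,-] (faults so far: 1)
  step 1: ref 3 -> HIT, frames=[3,-] (faults so far: 1)
  step 2: ref 4 -> FAULT, frames=[3,4] (faults so far: 2)
  step 3: ref 3 -> HIT, frames=[3,4] (faults so far: 2)
  step 4: ref 3 -> HIT, frames=[3,4] (faults so far: 2)
  step 5: ref 2 -> FAULT, evict 4, frames=[3,2] (faults so far: 3)
  step 6: ref 2 -> HIT, frames=[3,2] (faults so far: 3)
  step 7: ref 5 -> FAULT, evict 3, frames=[5,2] (faults so far: 4)
  step 8: ref 4 -> FAULT, evict 2, frames=[5,4] (faults so far: 5)
  step 9: ref 5 -> HIT, frames=[5,4] (faults so far: 5)
  step 10: ref 5 -> HIT, frames=[5,4] (faults so far: 5)
  step 11: ref 1 -> FAULT, evict 4, frames=[5,1] (faults so far: 6)
  step 12: ref 5 -> HIT, frames=[5,1] (faults so far: 6)
  LRU total faults: 6
--- Optimal ---
  step 0: ref 3 -> FAULT, frames=[3,-] (faults so far: 1)
  step 1: ref 3 -> HIT, frames=[3,-] (faults so far: 1)
  step 2: ref 4 -> FAULT, frames=[3,4] (faults so far: 2)
  step 3: ref 3 -> HIT, frames=[3,4] (faults so far: 2)
  step 4: ref 3 -> HIT, frames=[3,4] (faults so far: 2)
  step 5: ref 2 -> FAULT, evict 3, frames=[2,4] (faults so far: 3)
  step 6: ref 2 -> HIT, frames=[2,4] (faults so far: 3)
  step 7: ref 5 -> FAULT, evict 2, frames=[5,4] (faults so far: 4)
  step 8: ref 4 -> HIT, frames=[5,4] (faults so far: 4)
  step 9: ref 5 -> HIT, frames=[5,4] (faults so far: 4)
  step 10: ref 5 -> HIT, frames=[5,4] (faults so far: 4)
  step 11: ref 1 -> FAULT, evict 4, frames=[5,1] (faults so far: 5)
  step 12: ref 5 -> HIT, frames=[5,1] (faults so far: 5)
  Optimal total faults: 5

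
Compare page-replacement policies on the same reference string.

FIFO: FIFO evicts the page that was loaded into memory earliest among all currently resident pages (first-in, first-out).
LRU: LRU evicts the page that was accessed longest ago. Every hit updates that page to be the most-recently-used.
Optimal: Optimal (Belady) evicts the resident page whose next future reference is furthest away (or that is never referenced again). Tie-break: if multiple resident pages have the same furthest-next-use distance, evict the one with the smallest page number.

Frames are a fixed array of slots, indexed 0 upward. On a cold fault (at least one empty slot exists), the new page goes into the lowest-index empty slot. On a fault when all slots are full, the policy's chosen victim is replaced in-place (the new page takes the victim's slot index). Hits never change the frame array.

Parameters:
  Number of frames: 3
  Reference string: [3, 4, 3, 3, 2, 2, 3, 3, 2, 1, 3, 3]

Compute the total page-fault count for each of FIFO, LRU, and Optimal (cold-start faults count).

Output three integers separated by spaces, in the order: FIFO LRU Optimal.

--- FIFO ---
  step 0: ref 3 -> FAULT, frames=[3,-,-] (faults so far: 1)
  step 1: ref 4 -> FAULT, frames=[3,4,-] (faults so far: 2)
  step 2: ref 3 -> HIT, frames=[3,4,-] (faults so far: 2)
  step 3: ref 3 -> HIT, frames=[3,4,-] (faults so far: 2)
  step 4: ref 2 -> FAULT, frames=[3,4,2] (faults so far: 3)
  step 5: ref 2 -> HIT, frames=[3,4,2] (faults so far: 3)
  step 6: ref 3 -> HIT, frames=[3,4,2] (faults so far: 3)
  step 7: ref 3 -> HIT, frames=[3,4,2] (faults so far: 3)
  step 8: ref 2 -> HIT, frames=[3,4,2] (faults so far: 3)
  step 9: ref 1 -> FAULT, evict 3, frames=[1,4,2] (faults so far: 4)
  step 10: ref 3 -> FAULT, evict 4, frames=[1,3,2] (faults so far: 5)
  step 11: ref 3 -> HIT, frames=[1,3,2] (faults so far: 5)
  FIFO total faults: 5
--- LRU ---
  step 0: ref 3 -> FAULT, frames=[3,-,-] (faults so far: 1)
  step 1: ref 4 -> FAULT, frames=[3,4,-] (faults so far: 2)
  step 2: ref 3 -> HIT, frames=[3,4,-] (faults so far: 2)
  step 3: ref 3 -> HIT, frames=[3,4,-] (faults so far: 2)
  step 4: ref 2 -> FAULT, frames=[3,4,2] (faults so far: 3)
  step 5: ref 2 -> HIT, frames=[3,4,2] (faults so far: 3)
  step 6: ref 3 -> HIT, frames=[3,4,2] (faults so far: 3)
  step 7: ref 3 -> HIT, frames=[3,4,2] (faults so far: 3)
  step 8: ref 2 -> HIT, frames=[3,4,2] (faults so far: 3)
  step 9: ref 1 -> FAULT, evict 4, frames=[3,1,2] (faults so far: 4)
  step 10: ref 3 -> HIT, frames=[3,1,2] (faults so far: 4)
  step 11: ref 3 -> HIT, frames=[3,1,2] (faults so far: 4)
  LRU total faults: 4
--- Optimal ---
  step 0: ref 3 -> FAULT, frames=[3,-,-] (faults so far: 1)
  step 1: ref 4 -> FAULT, frames=[3,4,-] (faults so far: 2)
  step 2: ref 3 -> HIT, frames=[3,4,-] (faults so far: 2)
  step 3: ref 3 -> HIT, frames=[3,4,-] (faults so far: 2)
  step 4: ref 2 -> FAULT, frames=[3,4,2] (faults so far: 3)
  step 5: ref 2 -> HIT, frames=[3,4,2] (faults so far: 3)
  step 6: ref 3 -> HIT, frames=[3,4,2] (faults so far: 3)
  step 7: ref 3 -> HIT, frames=[3,4,2] (faults so far: 3)
  step 8: ref 2 -> HIT, frames=[3,4,2] (faults so far: 3)
  step 9: ref 1 -> FAULT, evict 2, frames=[3,4,1] (faults so far: 4)
  step 10: ref 3 -> HIT, frames=[3,4,1] (faults so far: 4)
  step 11: ref 3 -> HIT, frames=[3,4,1] (faults so far: 4)
  Optimal total faults: 4

Answer: 5 4 4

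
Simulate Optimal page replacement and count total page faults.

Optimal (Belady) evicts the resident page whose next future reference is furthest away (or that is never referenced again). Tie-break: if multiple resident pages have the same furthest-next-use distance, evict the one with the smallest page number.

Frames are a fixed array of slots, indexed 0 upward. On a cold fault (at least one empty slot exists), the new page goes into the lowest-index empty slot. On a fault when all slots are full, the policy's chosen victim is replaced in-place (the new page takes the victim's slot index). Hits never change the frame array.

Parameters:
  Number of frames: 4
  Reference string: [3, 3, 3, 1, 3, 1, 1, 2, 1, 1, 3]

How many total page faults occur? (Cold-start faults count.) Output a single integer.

Step 0: ref 3 → FAULT, frames=[3,-,-,-]
Step 1: ref 3 → HIT, frames=[3,-,-,-]
Step 2: ref 3 → HIT, frames=[3,-,-,-]
Step 3: ref 1 → FAULT, frames=[3,1,-,-]
Step 4: ref 3 → HIT, frames=[3,1,-,-]
Step 5: ref 1 → HIT, frames=[3,1,-,-]
Step 6: ref 1 → HIT, frames=[3,1,-,-]
Step 7: ref 2 → FAULT, frames=[3,1,2,-]
Step 8: ref 1 → HIT, frames=[3,1,2,-]
Step 9: ref 1 → HIT, frames=[3,1,2,-]
Step 10: ref 3 → HIT, frames=[3,1,2,-]
Total faults: 3

Answer: 3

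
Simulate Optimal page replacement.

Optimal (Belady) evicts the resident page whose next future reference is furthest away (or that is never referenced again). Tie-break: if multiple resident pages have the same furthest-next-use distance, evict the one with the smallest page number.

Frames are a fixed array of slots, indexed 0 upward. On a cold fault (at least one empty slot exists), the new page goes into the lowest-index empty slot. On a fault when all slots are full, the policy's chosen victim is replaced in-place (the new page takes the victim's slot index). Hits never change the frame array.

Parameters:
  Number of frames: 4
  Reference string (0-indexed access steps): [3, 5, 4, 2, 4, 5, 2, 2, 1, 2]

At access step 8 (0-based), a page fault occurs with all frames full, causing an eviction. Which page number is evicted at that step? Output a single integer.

Step 0: ref 3 -> FAULT, frames=[3,-,-,-]
Step 1: ref 5 -> FAULT, frames=[3,5,-,-]
Step 2: ref 4 -> FAULT, frames=[3,5,4,-]
Step 3: ref 2 -> FAULT, frames=[3,5,4,2]
Step 4: ref 4 -> HIT, frames=[3,5,4,2]
Step 5: ref 5 -> HIT, frames=[3,5,4,2]
Step 6: ref 2 -> HIT, frames=[3,5,4,2]
Step 7: ref 2 -> HIT, frames=[3,5,4,2]
Step 8: ref 1 -> FAULT, evict 3, frames=[1,5,4,2]
At step 8: evicted page 3

Answer: 3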